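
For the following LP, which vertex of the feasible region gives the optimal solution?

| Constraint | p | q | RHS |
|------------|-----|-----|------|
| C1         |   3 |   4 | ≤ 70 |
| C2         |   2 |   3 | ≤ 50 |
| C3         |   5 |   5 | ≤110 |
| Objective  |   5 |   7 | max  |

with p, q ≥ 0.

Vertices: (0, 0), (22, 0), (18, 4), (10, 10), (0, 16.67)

Evaluate the objective at each vertex of the feasible region:
  z(0, 0) = 0
  z(22, 0) = 110
  z(18, 4) = 118
  z(10, 10) = 120  ←
  z(0, 16.67) = 116.7
The maximum is at p = 10, q = 10.

(10, 10)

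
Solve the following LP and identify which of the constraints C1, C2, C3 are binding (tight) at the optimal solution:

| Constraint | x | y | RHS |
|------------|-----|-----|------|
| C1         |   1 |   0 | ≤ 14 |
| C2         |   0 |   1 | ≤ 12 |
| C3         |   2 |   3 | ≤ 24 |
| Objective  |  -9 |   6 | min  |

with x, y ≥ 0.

At x = 12, y = 0, compute slack b - a·x for each constraint:
  C1: 14 − 12 = 2  (slack)
  C2: 12 − 0 = 12  (slack)
  C3: 24 − 24 = 0  (binding)

Optimal: x = 12, y = 0
Binding: C3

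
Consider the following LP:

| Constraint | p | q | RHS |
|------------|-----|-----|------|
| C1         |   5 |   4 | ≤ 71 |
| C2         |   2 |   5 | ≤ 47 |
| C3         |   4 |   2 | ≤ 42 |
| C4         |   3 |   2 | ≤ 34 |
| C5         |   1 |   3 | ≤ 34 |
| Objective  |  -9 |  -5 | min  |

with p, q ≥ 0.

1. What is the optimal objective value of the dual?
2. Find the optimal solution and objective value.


1. -97
2. p = 8, q = 5, z = -97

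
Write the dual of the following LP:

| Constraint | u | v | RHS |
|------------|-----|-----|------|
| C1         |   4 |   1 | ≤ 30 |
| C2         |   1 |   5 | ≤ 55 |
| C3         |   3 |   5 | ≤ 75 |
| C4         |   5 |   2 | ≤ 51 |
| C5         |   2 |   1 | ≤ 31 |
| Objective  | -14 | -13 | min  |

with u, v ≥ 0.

Primal min cᵀx s.t. Ax ≤ b, x ≥ 0  →  Dual max −bᵀy s.t. Aᵀy ≥ −c, y ≥ 0.

Maximize: z = -30y1 - 55y2 - 75y3 - 51y4 - 31y5

Subject to:
  4y1 + y2 + 3y3 + 5y4 + 2y5 ≥ 14
  y1 + 5y2 + 5y3 + 2y4 + y5 ≥ 13
  y1, y2, y3, y4, y5 ≥ 0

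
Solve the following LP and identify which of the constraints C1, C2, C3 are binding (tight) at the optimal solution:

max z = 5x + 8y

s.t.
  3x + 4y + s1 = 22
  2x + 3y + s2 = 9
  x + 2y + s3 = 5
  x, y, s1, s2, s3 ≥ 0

At x = 3, y = 1, compute slack b - a·x for each constraint:
  C1: 22 − 13 = 9  (slack)
  C2: 9 − 9 = 0  (binding)
  C3: 5 − 5 = 0  (binding)

Optimal: x = 3, y = 1
Binding: C2, C3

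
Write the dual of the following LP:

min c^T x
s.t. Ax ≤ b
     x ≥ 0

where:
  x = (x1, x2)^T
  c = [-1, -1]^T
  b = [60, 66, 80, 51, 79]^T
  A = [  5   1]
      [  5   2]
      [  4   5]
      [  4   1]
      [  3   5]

Primal min cᵀx s.t. Ax ≤ b, x ≥ 0  →  Dual max −bᵀy s.t. Aᵀy ≥ −c, y ≥ 0.

Maximize: z = -60y1 - 66y2 - 80y3 - 51y4 - 79y5

Subject to:
  5y1 + 5y2 + 4y3 + 4y4 + 3y5 ≥ 1
  y1 + 2y2 + 5y3 + y4 + 5y5 ≥ 1
  y1, y2, y3, y4, y5 ≥ 0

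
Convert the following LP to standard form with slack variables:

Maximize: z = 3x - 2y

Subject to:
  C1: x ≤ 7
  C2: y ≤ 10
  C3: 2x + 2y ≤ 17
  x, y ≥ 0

max z = 3x - 2y

s.t.
  x + s1 = 7
  y + s2 = 10
  2x + 2y + s3 = 17
  x, y, s1, s2, s3 ≥ 0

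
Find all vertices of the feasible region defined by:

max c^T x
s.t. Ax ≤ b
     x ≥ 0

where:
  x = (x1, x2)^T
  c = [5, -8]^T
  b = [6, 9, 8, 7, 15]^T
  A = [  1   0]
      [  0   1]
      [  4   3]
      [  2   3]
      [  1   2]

(0, 0), (2, 0), (0.5, 2), (0, 2.333)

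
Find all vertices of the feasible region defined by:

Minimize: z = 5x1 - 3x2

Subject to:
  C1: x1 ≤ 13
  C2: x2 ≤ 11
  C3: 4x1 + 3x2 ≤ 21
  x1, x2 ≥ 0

(0, 0), (5.25, 0), (0, 7)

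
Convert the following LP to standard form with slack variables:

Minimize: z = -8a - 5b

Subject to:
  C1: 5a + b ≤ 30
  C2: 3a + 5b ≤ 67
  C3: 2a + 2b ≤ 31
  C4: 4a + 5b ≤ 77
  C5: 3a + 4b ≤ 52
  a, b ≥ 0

min z = -8a - 5b

s.t.
  5a + b + s1 = 30
  3a + 5b + s2 = 67
  2a + 2b + s3 = 31
  4a + 5b + s4 = 77
  3a + 4b + s5 = 52
  a, b, s1, s2, s3, s4, s5 ≥ 0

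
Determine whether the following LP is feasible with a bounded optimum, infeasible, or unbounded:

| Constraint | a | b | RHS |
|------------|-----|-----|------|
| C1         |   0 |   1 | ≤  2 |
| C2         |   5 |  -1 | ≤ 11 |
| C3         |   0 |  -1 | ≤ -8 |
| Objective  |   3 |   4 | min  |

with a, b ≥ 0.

Infeasible (no feasible solution exists)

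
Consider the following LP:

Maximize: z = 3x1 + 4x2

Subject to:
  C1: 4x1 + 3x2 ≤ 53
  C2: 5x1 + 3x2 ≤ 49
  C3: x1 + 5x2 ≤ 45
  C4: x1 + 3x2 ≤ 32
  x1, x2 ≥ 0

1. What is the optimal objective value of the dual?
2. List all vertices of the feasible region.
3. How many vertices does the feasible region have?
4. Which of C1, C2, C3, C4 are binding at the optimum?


1. 47
2. (0, 0), (9.8, 0), (5, 8), (0, 9)
3. 4
4. C2, C3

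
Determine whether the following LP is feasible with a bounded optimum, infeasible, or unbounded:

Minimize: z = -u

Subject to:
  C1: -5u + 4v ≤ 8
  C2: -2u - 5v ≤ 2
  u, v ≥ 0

Unbounded (objective can decrease without bound)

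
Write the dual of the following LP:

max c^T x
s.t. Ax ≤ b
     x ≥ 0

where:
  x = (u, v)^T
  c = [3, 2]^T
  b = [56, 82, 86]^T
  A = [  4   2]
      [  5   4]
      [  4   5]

Primal max cᵀx s.t. Ax ≤ b, x ≥ 0  →  Dual min bᵀy s.t. Aᵀy ≥ c, y ≥ 0.

Minimize: z = 56y1 + 82y2 + 86y3

Subject to:
  4y1 + 5y2 + 4y3 ≥ 3
  2y1 + 4y2 + 5y3 ≥ 2
  y1, y2, y3 ≥ 0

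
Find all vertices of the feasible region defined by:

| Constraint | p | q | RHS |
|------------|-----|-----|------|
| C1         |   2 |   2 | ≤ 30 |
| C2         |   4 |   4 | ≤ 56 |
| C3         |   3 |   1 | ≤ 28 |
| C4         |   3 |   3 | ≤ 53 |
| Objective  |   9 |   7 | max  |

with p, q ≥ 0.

(0, 0), (9.333, 0), (7, 7), (0, 14)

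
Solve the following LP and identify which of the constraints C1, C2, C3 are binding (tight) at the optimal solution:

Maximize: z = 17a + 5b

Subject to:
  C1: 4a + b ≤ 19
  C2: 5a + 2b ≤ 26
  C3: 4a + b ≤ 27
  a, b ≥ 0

At a = 4, b = 3, compute slack b - a·x for each constraint:
  C1: 19 − 19 = 0  (binding)
  C2: 26 − 26 = 0  (binding)
  C3: 27 − 19 = 8  (slack)

Optimal: a = 4, b = 3
Binding: C1, C2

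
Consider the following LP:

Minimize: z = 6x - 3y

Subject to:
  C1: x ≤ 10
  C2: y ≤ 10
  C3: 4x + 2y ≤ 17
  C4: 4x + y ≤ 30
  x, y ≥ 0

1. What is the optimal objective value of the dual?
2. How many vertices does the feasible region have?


1. -25.5
2. 3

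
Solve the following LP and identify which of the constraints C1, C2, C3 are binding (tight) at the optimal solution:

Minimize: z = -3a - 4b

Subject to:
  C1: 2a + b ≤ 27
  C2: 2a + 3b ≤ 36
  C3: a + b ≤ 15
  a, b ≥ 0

At a = 9, b = 6, compute slack b - a·x for each constraint:
  C1: 27 − 24 = 3  (slack)
  C2: 36 − 36 = 0  (binding)
  C3: 15 − 15 = 0  (binding)

Optimal: a = 9, b = 6
Binding: C2, C3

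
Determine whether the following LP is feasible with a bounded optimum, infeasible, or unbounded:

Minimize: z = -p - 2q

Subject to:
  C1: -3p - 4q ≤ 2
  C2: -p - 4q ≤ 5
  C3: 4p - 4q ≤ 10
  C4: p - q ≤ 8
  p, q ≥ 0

Unbounded (objective can decrease without bound)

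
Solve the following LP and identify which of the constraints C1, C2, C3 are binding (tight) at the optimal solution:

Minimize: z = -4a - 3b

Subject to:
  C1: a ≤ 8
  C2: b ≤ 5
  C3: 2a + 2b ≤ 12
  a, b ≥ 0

At a = 6, b = 0, compute slack b - a·x for each constraint:
  C1: 8 − 6 = 2  (slack)
  C2: 5 − 0 = 5  (slack)
  C3: 12 − 12 = 0  (binding)

Optimal: a = 6, b = 0
Binding: C3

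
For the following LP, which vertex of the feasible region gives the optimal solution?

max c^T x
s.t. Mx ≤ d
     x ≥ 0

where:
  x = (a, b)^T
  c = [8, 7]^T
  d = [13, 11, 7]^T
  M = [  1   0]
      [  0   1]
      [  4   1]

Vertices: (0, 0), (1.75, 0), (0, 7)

Evaluate the objective at each vertex of the feasible region:
  z(0, 0) = 0
  z(1.75, 0) = 14
  z(0, 7) = 49  ←
The maximum is at a = 0, b = 7.

(0, 7)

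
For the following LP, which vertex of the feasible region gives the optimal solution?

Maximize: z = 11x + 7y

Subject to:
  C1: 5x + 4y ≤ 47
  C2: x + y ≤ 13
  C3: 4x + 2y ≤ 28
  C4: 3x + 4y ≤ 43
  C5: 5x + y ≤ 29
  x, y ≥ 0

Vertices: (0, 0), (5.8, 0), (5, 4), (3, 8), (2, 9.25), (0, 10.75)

Evaluate the objective at each vertex of the feasible region:
  z(0, 0) = 0
  z(5.8, 0) = 63.8
  z(5, 4) = 83
  z(3, 8) = 89  ←
  z(2, 9.25) = 86.75
  z(0, 10.75) = 75.25
The maximum is at x = 3, y = 8.

(3, 8)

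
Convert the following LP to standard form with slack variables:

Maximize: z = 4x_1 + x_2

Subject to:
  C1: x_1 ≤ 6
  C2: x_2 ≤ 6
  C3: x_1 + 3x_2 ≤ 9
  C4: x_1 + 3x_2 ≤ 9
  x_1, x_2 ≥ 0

max z = 4x_1 + x_2

s.t.
  x_1 + s1 = 6
  x_2 + s2 = 6
  x_1 + 3x_2 + s3 = 9
  x_1 + 3x_2 + s4 = 9
  x_1, x_2, s1, s2, s3, s4 ≥ 0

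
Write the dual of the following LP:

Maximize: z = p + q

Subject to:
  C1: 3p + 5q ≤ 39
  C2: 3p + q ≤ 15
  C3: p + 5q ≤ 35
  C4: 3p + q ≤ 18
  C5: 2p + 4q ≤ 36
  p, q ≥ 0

Primal max cᵀx s.t. Ax ≤ b, x ≥ 0  →  Dual min bᵀy s.t. Aᵀy ≥ c, y ≥ 0.

Minimize: z = 39y1 + 15y2 + 35y3 + 18y4 + 36y5

Subject to:
  3y1 + 3y2 + y3 + 3y4 + 2y5 ≥ 1
  5y1 + y2 + 5y3 + y4 + 4y5 ≥ 1
  y1, y2, y3, y4, y5 ≥ 0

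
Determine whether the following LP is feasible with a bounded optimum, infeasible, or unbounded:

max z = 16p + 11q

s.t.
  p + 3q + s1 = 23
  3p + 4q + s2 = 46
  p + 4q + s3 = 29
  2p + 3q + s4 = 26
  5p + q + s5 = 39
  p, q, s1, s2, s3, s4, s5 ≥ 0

Feasible with a bounded optimal solution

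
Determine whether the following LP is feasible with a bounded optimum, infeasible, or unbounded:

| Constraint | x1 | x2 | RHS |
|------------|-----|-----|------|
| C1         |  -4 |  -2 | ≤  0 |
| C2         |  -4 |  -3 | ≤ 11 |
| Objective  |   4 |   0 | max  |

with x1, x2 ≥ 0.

Unbounded (objective can increase without bound)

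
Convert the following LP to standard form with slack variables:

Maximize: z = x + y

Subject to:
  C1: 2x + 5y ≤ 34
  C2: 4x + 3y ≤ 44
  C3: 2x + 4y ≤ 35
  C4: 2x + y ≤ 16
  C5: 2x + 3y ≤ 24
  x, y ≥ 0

max z = x + y

s.t.
  2x + 5y + s1 = 34
  4x + 3y + s2 = 44
  2x + 4y + s3 = 35
  2x + y + s4 = 16
  2x + 3y + s5 = 24
  x, y, s1, s2, s3, s4, s5 ≥ 0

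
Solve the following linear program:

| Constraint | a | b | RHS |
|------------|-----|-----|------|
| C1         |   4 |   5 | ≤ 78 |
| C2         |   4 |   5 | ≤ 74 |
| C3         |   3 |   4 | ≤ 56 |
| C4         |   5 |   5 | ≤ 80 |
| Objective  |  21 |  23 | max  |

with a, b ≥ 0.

Evaluate the objective at each vertex of the feasible region:
  z(0, 0) = 0
  z(16, 0) = 336
  z(8, 8) = 352  ←
  z(0, 14) = 322
The maximum is at a = 8, b = 8.

a = 8, b = 8, z = 352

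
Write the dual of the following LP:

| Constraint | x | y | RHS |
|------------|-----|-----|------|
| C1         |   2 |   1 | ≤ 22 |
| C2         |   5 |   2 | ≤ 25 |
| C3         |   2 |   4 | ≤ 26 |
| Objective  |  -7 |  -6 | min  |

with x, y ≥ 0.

Primal min cᵀx s.t. Ax ≤ b, x ≥ 0  →  Dual max −bᵀy s.t. Aᵀy ≥ −c, y ≥ 0.

Maximize: z = -22y1 - 25y2 - 26y3

Subject to:
  2y1 + 5y2 + 2y3 ≥ 7
  y1 + 2y2 + 4y3 ≥ 6
  y1, y2, y3 ≥ 0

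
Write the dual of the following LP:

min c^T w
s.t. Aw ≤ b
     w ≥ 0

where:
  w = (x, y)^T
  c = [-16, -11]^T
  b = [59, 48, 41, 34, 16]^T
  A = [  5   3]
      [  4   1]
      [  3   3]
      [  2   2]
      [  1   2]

Primal min cᵀx s.t. Ax ≤ b, x ≥ 0  →  Dual max −bᵀy s.t. Aᵀy ≥ −c, y ≥ 0.

Maximize: z = -59y1 - 48y2 - 41y3 - 34y4 - 16y5

Subject to:
  5y1 + 4y2 + 3y3 + 2y4 + y5 ≥ 16
  3y1 + y2 + 3y3 + 2y4 + 2y5 ≥ 11
  y1, y2, y3, y4, y5 ≥ 0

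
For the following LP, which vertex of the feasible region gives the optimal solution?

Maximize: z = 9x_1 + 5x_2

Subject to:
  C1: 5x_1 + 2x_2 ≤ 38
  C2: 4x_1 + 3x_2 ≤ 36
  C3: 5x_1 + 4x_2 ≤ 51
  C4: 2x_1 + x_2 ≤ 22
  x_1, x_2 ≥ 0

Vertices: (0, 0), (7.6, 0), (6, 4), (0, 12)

Evaluate the objective at each vertex of the feasible region:
  z(0, 0) = 0
  z(7.6, 0) = 68.4
  z(6, 4) = 74  ←
  z(0, 12) = 60
The maximum is at x_1 = 6, x_2 = 4.

(6, 4)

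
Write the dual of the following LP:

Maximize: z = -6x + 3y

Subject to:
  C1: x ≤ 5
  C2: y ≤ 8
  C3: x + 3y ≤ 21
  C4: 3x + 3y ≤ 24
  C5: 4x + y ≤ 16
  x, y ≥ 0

Primal max cᵀx s.t. Ax ≤ b, x ≥ 0  →  Dual min bᵀy s.t. Aᵀy ≥ c, y ≥ 0.

Minimize: z = 5y1 + 8y2 + 21y3 + 24y4 + 16y5

Subject to:
  y1 + y3 + 3y4 + 4y5 ≥ -6
  y2 + 3y3 + 3y4 + y5 ≥ 3
  y1, y2, y3, y4, y5 ≥ 0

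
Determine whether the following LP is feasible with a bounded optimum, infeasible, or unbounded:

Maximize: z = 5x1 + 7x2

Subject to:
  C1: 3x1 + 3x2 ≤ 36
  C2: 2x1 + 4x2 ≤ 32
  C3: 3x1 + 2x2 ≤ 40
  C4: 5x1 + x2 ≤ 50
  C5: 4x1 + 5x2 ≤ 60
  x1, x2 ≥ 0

Feasible with a bounded optimal solution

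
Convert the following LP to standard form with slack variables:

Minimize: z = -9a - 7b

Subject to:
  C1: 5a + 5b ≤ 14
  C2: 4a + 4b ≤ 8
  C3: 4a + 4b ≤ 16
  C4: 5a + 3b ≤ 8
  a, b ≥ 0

min z = -9a - 7b

s.t.
  5a + 5b + s1 = 14
  4a + 4b + s2 = 8
  4a + 4b + s3 = 16
  5a + 3b + s4 = 8
  a, b, s1, s2, s3, s4 ≥ 0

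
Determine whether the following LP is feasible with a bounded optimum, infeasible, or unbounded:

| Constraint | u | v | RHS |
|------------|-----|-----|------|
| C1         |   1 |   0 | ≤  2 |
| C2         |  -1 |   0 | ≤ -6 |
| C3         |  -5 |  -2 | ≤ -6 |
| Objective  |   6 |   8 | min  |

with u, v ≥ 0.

Infeasible (no feasible solution exists)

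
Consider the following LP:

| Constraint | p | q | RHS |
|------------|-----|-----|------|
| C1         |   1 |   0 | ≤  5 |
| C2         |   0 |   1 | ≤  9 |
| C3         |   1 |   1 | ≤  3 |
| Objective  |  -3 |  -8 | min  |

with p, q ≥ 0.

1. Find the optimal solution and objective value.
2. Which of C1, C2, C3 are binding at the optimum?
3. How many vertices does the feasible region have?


1. p = 0, q = 3, z = -24
2. C3
3. 3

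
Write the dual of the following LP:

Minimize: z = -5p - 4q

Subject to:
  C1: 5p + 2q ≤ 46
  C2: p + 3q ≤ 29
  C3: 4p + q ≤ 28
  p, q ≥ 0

Primal min cᵀx s.t. Ax ≤ b, x ≥ 0  →  Dual max −bᵀy s.t. Aᵀy ≥ −c, y ≥ 0.

Maximize: z = -46y1 - 29y2 - 28y3

Subject to:
  5y1 + y2 + 4y3 ≥ 5
  2y1 + 3y2 + y3 ≥ 4
  y1, y2, y3 ≥ 0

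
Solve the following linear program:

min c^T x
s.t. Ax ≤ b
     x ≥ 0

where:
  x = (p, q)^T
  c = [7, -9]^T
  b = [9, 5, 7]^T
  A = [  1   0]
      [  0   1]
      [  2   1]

Evaluate the objective at each vertex of the feasible region:
  z(0, 0) = 0
  z(3.5, 0) = 24.5
  z(1, 5) = -38
  z(0, 5) = -45  ←
The minimum is at p = 0, q = 5.

p = 0, q = 5, z = -45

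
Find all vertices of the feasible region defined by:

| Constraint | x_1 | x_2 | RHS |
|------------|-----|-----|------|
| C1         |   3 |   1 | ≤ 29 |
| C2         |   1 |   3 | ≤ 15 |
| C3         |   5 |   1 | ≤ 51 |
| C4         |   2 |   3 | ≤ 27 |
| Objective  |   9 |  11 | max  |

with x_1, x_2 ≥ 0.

(0, 0), (9.667, 0), (9, 2), (0, 5)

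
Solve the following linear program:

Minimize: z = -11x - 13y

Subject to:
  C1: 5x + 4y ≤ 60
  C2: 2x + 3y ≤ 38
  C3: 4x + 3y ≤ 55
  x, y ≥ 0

Evaluate the objective at each vertex of the feasible region:
  z(0, 0) = 0
  z(12, 0) = -132
  z(4, 10) = -174  ←
  z(0, 12.67) = -164.7
The minimum is at x = 4, y = 10.

x = 4, y = 10, z = -174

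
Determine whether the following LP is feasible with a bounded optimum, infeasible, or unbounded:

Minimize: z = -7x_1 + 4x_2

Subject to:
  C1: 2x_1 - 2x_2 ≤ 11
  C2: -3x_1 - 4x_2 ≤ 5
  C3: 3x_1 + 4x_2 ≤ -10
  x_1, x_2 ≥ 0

Infeasible (no feasible solution exists)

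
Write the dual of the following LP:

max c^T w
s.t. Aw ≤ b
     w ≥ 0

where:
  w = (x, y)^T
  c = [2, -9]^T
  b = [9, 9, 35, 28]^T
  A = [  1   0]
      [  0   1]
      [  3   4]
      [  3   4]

Primal max cᵀx s.t. Ax ≤ b, x ≥ 0  →  Dual min bᵀy s.t. Aᵀy ≥ c, y ≥ 0.

Minimize: z = 9y1 + 9y2 + 35y3 + 28y4

Subject to:
  y1 + 3y3 + 3y4 ≥ 2
  y2 + 4y3 + 4y4 ≥ -9
  y1, y2, y3, y4 ≥ 0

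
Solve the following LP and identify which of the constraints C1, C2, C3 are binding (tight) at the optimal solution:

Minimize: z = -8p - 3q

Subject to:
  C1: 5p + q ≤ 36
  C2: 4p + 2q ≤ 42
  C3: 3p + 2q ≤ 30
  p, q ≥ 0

At p = 6, q = 6, compute slack b - a·x for each constraint:
  C1: 36 − 36 = 0  (binding)
  C2: 42 − 36 = 6  (slack)
  C3: 30 − 30 = 0  (binding)

Optimal: p = 6, q = 6
Binding: C1, C3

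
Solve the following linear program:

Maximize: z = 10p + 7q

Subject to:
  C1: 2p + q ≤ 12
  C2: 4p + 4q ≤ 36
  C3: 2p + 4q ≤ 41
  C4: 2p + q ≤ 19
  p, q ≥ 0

Evaluate the objective at each vertex of the feasible region:
  z(0, 0) = 0
  z(6, 0) = 60
  z(3, 6) = 72  ←
  z(0, 9) = 63
The maximum is at p = 3, q = 6.

p = 3, q = 6, z = 72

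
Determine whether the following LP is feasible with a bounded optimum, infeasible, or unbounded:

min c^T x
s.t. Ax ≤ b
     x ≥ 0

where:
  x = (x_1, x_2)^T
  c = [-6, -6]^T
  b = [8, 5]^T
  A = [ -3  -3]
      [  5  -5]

Unbounded (objective can decrease without bound)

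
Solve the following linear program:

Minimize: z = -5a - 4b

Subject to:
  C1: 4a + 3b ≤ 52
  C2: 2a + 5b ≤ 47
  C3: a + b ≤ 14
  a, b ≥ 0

Evaluate the objective at each vertex of the feasible region:
  z(0, 0) = 0
  z(13, 0) = -65
  z(10, 4) = -66  ←
  z(7.667, 6.333) = -63.67
  z(0, 9.4) = -37.6
The minimum is at a = 10, b = 4.

a = 10, b = 4, z = -66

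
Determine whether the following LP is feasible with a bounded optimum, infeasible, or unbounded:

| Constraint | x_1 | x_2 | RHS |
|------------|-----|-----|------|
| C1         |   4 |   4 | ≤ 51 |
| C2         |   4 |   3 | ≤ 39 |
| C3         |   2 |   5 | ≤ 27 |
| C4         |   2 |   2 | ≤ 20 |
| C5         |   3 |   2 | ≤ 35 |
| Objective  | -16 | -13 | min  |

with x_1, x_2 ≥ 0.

Feasible with a bounded optimal solution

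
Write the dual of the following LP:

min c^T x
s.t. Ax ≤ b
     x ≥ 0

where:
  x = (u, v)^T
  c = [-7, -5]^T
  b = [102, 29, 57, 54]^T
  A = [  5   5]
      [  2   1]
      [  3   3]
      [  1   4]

Primal min cᵀx s.t. Ax ≤ b, x ≥ 0  →  Dual max −bᵀy s.t. Aᵀy ≥ −c, y ≥ 0.

Maximize: z = -102y1 - 29y2 - 57y3 - 54y4

Subject to:
  5y1 + 2y2 + 3y3 + y4 ≥ 7
  5y1 + y2 + 3y3 + 4y4 ≥ 5
  y1, y2, y3, y4 ≥ 0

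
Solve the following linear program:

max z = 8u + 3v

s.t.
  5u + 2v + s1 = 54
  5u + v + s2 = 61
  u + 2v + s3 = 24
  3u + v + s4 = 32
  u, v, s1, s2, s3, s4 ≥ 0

Evaluate the objective at each vertex of the feasible region:
  z(0, 0) = 0
  z(10.67, 0) = 85.33
  z(10, 2) = 86  ←
  z(7.5, 8.25) = 84.75
  z(0, 12) = 36
The maximum is at u = 10, v = 2.

u = 10, v = 2, z = 86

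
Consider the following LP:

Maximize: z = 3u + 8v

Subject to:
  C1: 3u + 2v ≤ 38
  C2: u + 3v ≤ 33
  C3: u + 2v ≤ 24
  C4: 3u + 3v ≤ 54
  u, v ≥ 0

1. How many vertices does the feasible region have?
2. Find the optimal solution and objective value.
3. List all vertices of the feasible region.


1. 5
2. u = 6, v = 9, z = 90
3. (0, 0), (12.67, 0), (7, 8.5), (6, 9), (0, 11)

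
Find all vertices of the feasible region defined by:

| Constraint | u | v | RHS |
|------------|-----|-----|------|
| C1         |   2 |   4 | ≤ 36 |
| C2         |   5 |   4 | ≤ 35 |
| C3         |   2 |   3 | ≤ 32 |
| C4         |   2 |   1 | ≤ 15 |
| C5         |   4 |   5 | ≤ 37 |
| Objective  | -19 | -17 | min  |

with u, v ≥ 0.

(0, 0), (7, 0), (3, 5), (0, 7.4)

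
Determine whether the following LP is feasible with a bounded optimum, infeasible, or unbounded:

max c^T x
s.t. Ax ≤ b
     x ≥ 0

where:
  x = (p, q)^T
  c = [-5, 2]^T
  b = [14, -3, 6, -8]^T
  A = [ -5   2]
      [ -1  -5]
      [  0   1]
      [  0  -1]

Infeasible (no feasible solution exists)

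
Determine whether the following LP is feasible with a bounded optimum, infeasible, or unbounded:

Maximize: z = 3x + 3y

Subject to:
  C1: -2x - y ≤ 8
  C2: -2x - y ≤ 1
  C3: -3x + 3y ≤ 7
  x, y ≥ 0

Unbounded (objective can increase without bound)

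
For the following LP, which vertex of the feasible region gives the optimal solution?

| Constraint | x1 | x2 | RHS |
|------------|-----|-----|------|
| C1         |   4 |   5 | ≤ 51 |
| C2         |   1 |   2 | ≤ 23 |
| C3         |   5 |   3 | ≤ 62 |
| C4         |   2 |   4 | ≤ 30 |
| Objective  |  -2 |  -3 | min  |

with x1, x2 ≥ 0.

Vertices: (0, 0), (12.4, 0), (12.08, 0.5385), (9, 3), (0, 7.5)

Evaluate the objective at each vertex of the feasible region:
  z(0, 0) = 0
  z(12.4, 0) = -24.8
  z(12.08, 0.5385) = -25.77
  z(9, 3) = -27  ←
  z(0, 7.5) = -22.5
The minimum is at x1 = 9, x2 = 3.

(9, 3)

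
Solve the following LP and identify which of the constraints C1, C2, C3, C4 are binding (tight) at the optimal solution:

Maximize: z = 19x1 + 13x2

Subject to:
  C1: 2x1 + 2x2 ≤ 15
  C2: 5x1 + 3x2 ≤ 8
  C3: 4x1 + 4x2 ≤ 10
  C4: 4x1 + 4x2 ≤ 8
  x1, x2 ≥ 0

At x1 = 1, x2 = 1, compute slack b - a·x for each constraint:
  C1: 15 − 4 = 11  (slack)
  C2: 8 − 8 = 0  (binding)
  C3: 10 − 8 = 2  (slack)
  C4: 8 − 8 = 0  (binding)

Optimal: x1 = 1, x2 = 1
Binding: C2, C4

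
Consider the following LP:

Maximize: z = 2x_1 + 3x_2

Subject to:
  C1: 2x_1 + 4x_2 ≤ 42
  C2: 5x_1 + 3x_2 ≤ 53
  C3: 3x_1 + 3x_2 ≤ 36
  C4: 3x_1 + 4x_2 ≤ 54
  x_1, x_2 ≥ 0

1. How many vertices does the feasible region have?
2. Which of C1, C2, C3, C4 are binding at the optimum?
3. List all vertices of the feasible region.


1. 5
2. C1, C3
3. (0, 0), (10.6, 0), (8.5, 3.5), (3, 9), (0, 10.5)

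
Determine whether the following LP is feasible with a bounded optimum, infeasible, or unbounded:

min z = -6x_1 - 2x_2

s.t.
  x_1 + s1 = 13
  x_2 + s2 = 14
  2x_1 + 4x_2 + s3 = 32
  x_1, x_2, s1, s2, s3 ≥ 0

Feasible with a bounded optimal solution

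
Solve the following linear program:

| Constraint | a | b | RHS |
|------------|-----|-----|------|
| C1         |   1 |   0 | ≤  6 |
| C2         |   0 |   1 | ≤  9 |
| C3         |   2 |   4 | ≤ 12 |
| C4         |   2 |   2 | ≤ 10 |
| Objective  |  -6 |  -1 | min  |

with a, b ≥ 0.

Evaluate the objective at each vertex of the feasible region:
  z(0, 0) = 0
  z(5, 0) = -30  ←
  z(4, 1) = -25
  z(0, 3) = -3
The minimum is at a = 5, b = 0.

a = 5, b = 0, z = -30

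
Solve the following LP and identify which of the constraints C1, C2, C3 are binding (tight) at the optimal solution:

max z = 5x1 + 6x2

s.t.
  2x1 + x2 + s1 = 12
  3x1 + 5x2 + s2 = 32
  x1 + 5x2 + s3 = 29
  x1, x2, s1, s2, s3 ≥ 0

At x1 = 4, x2 = 4, compute slack b - a·x for each constraint:
  C1: 12 − 12 = 0  (binding)
  C2: 32 − 32 = 0  (binding)
  C3: 29 − 24 = 5  (slack)

Optimal: x1 = 4, x2 = 4
Binding: C1, C2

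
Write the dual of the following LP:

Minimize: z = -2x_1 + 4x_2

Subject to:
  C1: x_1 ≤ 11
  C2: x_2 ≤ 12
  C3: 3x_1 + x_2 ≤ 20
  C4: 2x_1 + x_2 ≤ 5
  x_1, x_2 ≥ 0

Primal min cᵀx s.t. Ax ≤ b, x ≥ 0  →  Dual max −bᵀy s.t. Aᵀy ≥ −c, y ≥ 0.

Maximize: z = -11y1 - 12y2 - 20y3 - 5y4

Subject to:
  y1 + 3y3 + 2y4 ≥ 2
  y2 + y3 + y4 ≥ -4
  y1, y2, y3, y4 ≥ 0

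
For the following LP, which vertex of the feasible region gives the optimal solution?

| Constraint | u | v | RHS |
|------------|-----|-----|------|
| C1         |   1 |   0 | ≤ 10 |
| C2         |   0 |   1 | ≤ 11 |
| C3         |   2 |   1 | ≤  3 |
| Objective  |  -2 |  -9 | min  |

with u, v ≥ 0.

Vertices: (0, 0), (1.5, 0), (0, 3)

Evaluate the objective at each vertex of the feasible region:
  z(0, 0) = 0
  z(1.5, 0) = -3
  z(0, 3) = -27  ←
The minimum is at u = 0, v = 3.

(0, 3)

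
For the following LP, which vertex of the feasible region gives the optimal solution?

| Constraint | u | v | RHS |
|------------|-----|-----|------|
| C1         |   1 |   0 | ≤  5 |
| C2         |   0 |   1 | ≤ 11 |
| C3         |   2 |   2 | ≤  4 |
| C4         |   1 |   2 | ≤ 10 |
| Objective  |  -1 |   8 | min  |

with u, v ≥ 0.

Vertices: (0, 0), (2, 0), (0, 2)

Evaluate the objective at each vertex of the feasible region:
  z(0, 0) = 0
  z(2, 0) = -2  ←
  z(0, 2) = 16
The minimum is at u = 2, v = 0.

(2, 0)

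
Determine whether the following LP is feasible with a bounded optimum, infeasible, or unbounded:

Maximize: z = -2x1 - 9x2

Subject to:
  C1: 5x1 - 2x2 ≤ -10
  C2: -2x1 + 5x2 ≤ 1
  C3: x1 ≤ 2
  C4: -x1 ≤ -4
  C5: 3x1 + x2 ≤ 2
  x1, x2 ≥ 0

Infeasible (no feasible solution exists)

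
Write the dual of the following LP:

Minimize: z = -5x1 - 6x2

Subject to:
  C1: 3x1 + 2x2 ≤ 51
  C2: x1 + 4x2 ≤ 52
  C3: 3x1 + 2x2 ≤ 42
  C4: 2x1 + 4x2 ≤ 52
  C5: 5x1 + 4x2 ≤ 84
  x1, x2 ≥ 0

Primal min cᵀx s.t. Ax ≤ b, x ≥ 0  →  Dual max −bᵀy s.t. Aᵀy ≥ −c, y ≥ 0.

Maximize: z = -51y1 - 52y2 - 42y3 - 52y4 - 84y5

Subject to:
  3y1 + y2 + 3y3 + 2y4 + 5y5 ≥ 5
  2y1 + 4y2 + 2y3 + 4y4 + 4y5 ≥ 6
  y1, y2, y3, y4, y5 ≥ 0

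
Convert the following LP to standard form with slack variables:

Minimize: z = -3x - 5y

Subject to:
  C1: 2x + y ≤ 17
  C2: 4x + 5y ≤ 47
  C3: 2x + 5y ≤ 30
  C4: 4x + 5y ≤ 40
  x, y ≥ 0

min z = -3x - 5y

s.t.
  2x + y + s1 = 17
  4x + 5y + s2 = 47
  2x + 5y + s3 = 30
  4x + 5y + s4 = 40
  x, y, s1, s2, s3, s4 ≥ 0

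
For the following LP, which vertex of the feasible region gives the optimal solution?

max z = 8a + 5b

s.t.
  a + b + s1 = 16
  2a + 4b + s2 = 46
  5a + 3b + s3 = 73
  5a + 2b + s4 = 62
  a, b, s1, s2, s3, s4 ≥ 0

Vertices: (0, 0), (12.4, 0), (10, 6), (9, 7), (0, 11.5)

Evaluate the objective at each vertex of the feasible region:
  z(0, 0) = 0
  z(12.4, 0) = 99.2
  z(10, 6) = 110  ←
  z(9, 7) = 107
  z(0, 11.5) = 57.5
The maximum is at a = 10, b = 6.

(10, 6)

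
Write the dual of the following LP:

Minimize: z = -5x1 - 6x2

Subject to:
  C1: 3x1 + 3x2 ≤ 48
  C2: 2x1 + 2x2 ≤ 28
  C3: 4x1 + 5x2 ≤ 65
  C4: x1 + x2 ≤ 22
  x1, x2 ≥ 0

Primal min cᵀx s.t. Ax ≤ b, x ≥ 0  →  Dual max −bᵀy s.t. Aᵀy ≥ −c, y ≥ 0.

Maximize: z = -48y1 - 28y2 - 65y3 - 22y4

Subject to:
  3y1 + 2y2 + 4y3 + y4 ≥ 5
  3y1 + 2y2 + 5y3 + y4 ≥ 6
  y1, y2, y3, y4 ≥ 0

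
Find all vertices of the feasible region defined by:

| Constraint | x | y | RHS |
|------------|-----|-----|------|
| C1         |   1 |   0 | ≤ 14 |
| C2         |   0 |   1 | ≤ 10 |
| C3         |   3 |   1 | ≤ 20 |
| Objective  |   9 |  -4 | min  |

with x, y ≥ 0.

(0, 0), (6.667, 0), (3.333, 10), (0, 10)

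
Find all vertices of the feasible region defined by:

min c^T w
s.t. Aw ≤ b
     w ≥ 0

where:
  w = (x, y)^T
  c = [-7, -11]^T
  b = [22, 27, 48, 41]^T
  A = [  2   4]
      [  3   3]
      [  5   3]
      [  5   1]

(0, 0), (8.2, 0), (8, 1), (7, 2), (0, 5.5)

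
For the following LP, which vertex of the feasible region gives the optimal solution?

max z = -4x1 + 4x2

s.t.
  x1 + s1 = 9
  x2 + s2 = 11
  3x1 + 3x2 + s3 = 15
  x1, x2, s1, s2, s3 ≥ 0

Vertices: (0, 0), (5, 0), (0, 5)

Evaluate the objective at each vertex of the feasible region:
  z(0, 0) = 0
  z(5, 0) = -20
  z(0, 5) = 20  ←
The maximum is at x1 = 0, x2 = 5.

(0, 5)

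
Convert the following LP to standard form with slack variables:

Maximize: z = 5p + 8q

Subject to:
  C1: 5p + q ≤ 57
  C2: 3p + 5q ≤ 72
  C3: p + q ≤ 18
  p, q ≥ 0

max z = 5p + 8q

s.t.
  5p + q + s1 = 57
  3p + 5q + s2 = 72
  p + q + s3 = 18
  p, q, s1, s2, s3 ≥ 0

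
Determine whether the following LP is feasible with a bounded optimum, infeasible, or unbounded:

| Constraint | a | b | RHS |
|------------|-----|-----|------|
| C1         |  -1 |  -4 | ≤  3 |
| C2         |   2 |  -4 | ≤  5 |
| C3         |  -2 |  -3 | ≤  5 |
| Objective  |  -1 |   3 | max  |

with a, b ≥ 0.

Unbounded (objective can increase without bound)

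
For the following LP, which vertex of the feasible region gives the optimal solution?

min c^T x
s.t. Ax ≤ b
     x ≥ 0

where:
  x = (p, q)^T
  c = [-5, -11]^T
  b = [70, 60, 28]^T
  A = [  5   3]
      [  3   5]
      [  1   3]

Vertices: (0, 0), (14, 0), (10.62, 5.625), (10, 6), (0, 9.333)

Evaluate the objective at each vertex of the feasible region:
  z(0, 0) = 0
  z(14, 0) = -70
  z(10.62, 5.625) = -115
  z(10, 6) = -116  ←
  z(0, 9.333) = -102.7
The minimum is at p = 10, q = 6.

(10, 6)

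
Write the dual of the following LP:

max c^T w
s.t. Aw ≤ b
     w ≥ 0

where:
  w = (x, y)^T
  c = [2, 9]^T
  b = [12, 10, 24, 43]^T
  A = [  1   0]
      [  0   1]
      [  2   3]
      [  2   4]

Primal max cᵀx s.t. Ax ≤ b, x ≥ 0  →  Dual min bᵀy s.t. Aᵀy ≥ c, y ≥ 0.

Minimize: z = 12y1 + 10y2 + 24y3 + 43y4

Subject to:
  y1 + 2y3 + 2y4 ≥ 2
  y2 + 3y3 + 4y4 ≥ 9
  y1, y2, y3, y4 ≥ 0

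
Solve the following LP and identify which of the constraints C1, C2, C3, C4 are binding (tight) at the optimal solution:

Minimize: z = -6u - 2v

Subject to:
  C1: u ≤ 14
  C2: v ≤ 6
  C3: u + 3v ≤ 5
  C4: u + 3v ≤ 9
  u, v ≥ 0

At u = 5, v = 0, compute slack b - a·x for each constraint:
  C1: 14 − 5 = 9  (slack)
  C2: 6 − 0 = 6  (slack)
  C3: 5 − 5 = 0  (binding)
  C4: 9 − 5 = 4  (slack)

Optimal: u = 5, v = 0
Binding: C3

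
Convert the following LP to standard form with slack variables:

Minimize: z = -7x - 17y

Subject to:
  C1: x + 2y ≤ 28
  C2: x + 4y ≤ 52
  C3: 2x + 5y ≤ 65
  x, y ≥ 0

min z = -7x - 17y

s.t.
  x + 2y + s1 = 28
  x + 4y + s2 = 52
  2x + 5y + s3 = 65
  x, y, s1, s2, s3 ≥ 0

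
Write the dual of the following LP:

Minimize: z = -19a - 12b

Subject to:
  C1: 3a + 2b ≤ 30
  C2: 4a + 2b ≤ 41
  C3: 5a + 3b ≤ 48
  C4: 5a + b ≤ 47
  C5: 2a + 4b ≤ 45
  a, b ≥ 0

Primal min cᵀx s.t. Ax ≤ b, x ≥ 0  →  Dual max −bᵀy s.t. Aᵀy ≥ −c, y ≥ 0.

Maximize: z = -30y1 - 41y2 - 48y3 - 47y4 - 45y5

Subject to:
  3y1 + 4y2 + 5y3 + 5y4 + 2y5 ≥ 19
  2y1 + 2y2 + 3y3 + y4 + 4y5 ≥ 12
  y1, y2, y3, y4, y5 ≥ 0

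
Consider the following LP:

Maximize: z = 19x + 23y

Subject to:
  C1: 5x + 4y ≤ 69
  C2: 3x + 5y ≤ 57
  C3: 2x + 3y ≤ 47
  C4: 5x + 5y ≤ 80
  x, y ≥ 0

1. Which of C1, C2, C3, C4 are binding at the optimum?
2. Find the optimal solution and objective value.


1. C1, C2
2. x = 9, y = 6, z = 309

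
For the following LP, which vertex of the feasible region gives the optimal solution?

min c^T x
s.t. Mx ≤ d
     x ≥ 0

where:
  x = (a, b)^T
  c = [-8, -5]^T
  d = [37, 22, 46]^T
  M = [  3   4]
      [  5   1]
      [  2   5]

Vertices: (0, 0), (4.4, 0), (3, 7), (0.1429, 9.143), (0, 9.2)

Evaluate the objective at each vertex of the feasible region:
  z(0, 0) = 0
  z(4.4, 0) = -35.2
  z(3, 7) = -59  ←
  z(0.1429, 9.143) = -46.86
  z(0, 9.2) = -46
The minimum is at a = 3, b = 7.

(3, 7)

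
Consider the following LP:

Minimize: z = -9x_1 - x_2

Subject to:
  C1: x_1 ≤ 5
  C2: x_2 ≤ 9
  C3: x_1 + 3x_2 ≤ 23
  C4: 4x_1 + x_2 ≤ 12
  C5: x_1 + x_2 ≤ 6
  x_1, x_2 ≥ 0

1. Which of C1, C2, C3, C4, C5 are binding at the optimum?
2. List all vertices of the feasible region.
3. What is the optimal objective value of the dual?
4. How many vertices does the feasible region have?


1. C4
2. (0, 0), (3, 0), (2, 4), (0, 6)
3. -27
4. 4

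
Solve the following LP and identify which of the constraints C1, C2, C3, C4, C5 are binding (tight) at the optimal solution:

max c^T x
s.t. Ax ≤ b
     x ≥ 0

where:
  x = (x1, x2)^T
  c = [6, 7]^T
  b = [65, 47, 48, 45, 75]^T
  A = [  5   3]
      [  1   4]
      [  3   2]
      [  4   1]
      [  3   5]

At x1 = 7, x2 = 10, compute slack b - a·x for each constraint:
  C1: 65 − 65 = 0  (binding)
  C2: 47 − 47 = 0  (binding)
  C3: 48 − 41 = 7  (slack)
  C4: 45 − 38 = 7  (slack)
  C5: 75 − 71 = 4  (slack)

Optimal: x1 = 7, x2 = 10
Binding: C1, C2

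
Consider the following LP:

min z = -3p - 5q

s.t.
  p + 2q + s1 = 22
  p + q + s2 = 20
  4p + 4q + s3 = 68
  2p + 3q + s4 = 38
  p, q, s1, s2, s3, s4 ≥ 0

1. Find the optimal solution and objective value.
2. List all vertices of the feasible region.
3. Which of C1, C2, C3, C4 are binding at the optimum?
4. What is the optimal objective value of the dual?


1. p = 10, q = 6, z = -60
2. (0, 0), (17, 0), (13, 4), (10, 6), (0, 11)
3. C1, C4
4. -60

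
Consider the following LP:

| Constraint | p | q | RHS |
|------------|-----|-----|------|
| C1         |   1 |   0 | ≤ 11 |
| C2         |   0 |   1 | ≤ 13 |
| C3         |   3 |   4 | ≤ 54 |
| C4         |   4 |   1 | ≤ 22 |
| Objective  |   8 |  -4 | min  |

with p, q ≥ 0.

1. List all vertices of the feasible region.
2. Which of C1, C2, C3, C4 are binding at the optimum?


1. (0, 0), (5.5, 0), (2.615, 11.54), (0.6667, 13), (0, 13)
2. C2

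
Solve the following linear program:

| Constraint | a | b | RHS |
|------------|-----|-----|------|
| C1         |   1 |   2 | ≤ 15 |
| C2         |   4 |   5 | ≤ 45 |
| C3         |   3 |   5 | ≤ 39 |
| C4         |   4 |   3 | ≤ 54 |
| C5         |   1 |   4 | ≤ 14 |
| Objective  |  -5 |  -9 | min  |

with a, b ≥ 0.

Evaluate the objective at each vertex of the feasible region:
  z(0, 0) = 0
  z(11.25, 0) = -56.25
  z(10, 1) = -59  ←
  z(0, 3.5) = -31.5
The minimum is at a = 10, b = 1.

a = 10, b = 1, z = -59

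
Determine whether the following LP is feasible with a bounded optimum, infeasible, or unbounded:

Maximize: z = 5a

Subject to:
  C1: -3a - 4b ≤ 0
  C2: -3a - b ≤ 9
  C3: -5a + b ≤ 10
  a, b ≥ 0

Unbounded (objective can increase without bound)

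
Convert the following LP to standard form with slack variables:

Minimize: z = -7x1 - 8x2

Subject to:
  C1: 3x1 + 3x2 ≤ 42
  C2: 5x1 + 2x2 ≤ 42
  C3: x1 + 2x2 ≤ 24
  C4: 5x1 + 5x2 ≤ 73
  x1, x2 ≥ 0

min z = -7x1 - 8x2

s.t.
  3x1 + 3x2 + s1 = 42
  5x1 + 2x2 + s2 = 42
  x1 + 2x2 + s3 = 24
  5x1 + 5x2 + s4 = 73
  x1, x2, s1, s2, s3, s4 ≥ 0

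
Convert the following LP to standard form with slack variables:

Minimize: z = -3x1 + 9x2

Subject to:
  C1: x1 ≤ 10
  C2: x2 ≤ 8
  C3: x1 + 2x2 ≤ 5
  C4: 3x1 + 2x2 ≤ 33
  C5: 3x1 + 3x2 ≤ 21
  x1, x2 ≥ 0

min z = -3x1 + 9x2

s.t.
  x1 + s1 = 10
  x2 + s2 = 8
  x1 + 2x2 + s3 = 5
  3x1 + 2x2 + s4 = 33
  3x1 + 3x2 + s5 = 21
  x1, x2, s1, s2, s3, s4, s5 ≥ 0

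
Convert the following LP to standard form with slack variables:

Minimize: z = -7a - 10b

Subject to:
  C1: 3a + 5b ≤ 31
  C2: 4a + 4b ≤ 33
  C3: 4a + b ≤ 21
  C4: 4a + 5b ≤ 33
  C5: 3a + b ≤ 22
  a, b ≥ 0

min z = -7a - 10b

s.t.
  3a + 5b + s1 = 31
  4a + 4b + s2 = 33
  4a + b + s3 = 21
  4a + 5b + s4 = 33
  3a + b + s5 = 22
  a, b, s1, s2, s3, s4, s5 ≥ 0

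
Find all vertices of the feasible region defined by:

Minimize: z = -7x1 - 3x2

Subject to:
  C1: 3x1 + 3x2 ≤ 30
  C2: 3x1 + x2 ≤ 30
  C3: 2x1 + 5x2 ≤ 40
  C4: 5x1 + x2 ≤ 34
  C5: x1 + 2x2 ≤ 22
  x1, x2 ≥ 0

(0, 0), (6.8, 0), (6, 4), (3.333, 6.667), (0, 8)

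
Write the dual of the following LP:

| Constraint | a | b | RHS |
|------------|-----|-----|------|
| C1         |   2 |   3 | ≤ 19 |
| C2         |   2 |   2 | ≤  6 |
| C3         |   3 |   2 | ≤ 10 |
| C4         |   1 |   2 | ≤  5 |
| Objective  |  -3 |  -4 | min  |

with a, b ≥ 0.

Primal min cᵀx s.t. Ax ≤ b, x ≥ 0  →  Dual max −bᵀy s.t. Aᵀy ≥ −c, y ≥ 0.

Maximize: z = -19y1 - 6y2 - 10y3 - 5y4

Subject to:
  2y1 + 2y2 + 3y3 + y4 ≥ 3
  3y1 + 2y2 + 2y3 + 2y4 ≥ 4
  y1, y2, y3, y4 ≥ 0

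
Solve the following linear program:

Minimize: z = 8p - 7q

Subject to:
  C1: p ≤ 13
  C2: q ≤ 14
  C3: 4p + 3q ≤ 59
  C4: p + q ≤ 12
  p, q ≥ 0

Evaluate the objective at each vertex of the feasible region:
  z(0, 0) = 0
  z(12, 0) = 96
  z(0, 12) = -84  ←
The minimum is at p = 0, q = 12.

p = 0, q = 12, z = -84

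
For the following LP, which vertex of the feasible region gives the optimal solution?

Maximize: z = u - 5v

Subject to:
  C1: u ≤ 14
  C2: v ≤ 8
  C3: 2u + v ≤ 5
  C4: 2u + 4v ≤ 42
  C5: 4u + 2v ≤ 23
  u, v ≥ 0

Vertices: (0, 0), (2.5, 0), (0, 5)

Evaluate the objective at each vertex of the feasible region:
  z(0, 0) = 0
  z(2.5, 0) = 2.5  ←
  z(0, 5) = -25
The maximum is at u = 2.5, v = 0.

(2.5, 0)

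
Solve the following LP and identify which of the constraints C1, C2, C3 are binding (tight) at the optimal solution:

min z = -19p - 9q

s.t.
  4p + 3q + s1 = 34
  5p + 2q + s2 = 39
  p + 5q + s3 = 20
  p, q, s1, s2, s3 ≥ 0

At p = 7, q = 2, compute slack b - a·x for each constraint:
  C1: 34 − 34 = 0  (binding)
  C2: 39 − 39 = 0  (binding)
  C3: 20 − 17 = 3  (slack)

Optimal: p = 7, q = 2
Binding: C1, C2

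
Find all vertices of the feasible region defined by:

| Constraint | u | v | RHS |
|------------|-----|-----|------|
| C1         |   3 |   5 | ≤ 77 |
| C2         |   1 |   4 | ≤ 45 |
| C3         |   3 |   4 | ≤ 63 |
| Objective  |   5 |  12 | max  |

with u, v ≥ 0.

(0, 0), (21, 0), (9, 9), (0, 11.25)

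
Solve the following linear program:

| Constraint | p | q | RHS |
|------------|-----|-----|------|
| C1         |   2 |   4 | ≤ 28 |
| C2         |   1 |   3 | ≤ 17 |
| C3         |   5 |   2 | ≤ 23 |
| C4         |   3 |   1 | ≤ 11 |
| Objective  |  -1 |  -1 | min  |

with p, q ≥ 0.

Evaluate the objective at each vertex of the feasible region:
  z(0, 0) = 0
  z(3.667, 0) = -3.667
  z(2, 5) = -7  ←
  z(0, 5.667) = -5.667
The minimum is at p = 2, q = 5.

p = 2, q = 5, z = -7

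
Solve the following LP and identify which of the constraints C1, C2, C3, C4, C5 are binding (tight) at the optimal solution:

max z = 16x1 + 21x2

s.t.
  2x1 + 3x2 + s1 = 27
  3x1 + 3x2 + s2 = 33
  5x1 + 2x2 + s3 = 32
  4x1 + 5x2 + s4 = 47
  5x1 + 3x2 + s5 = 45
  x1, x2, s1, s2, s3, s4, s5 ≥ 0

At x1 = 3, x2 = 7, compute slack b - a·x for each constraint:
  C1: 27 − 27 = 0  (binding)
  C2: 33 − 30 = 3  (slack)
  C3: 32 − 29 = 3  (slack)
  C4: 47 − 47 = 0  (binding)
  C5: 45 − 36 = 9  (slack)

Optimal: x1 = 3, x2 = 7
Binding: C1, C4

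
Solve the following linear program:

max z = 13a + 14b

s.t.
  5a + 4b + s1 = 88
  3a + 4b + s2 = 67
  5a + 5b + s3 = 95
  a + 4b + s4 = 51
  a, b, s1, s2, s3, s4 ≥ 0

Evaluate the objective at each vertex of the feasible region:
  z(0, 0) = 0
  z(17.6, 0) = 228.8
  z(12, 7) = 254
  z(9, 10) = 257  ←
  z(8, 10.75) = 254.5
  z(0, 12.75) = 178.5
The maximum is at a = 9, b = 10.

a = 9, b = 10, z = 257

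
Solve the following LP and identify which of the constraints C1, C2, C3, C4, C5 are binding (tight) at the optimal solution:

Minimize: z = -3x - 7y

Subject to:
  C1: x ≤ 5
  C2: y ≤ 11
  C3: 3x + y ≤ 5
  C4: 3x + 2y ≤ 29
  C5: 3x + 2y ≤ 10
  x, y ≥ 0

At x = 0, y = 5, compute slack b - a·x for each constraint:
  C1: 5 − 0 = 5  (slack)
  C2: 11 − 5 = 6  (slack)
  C3: 5 − 5 = 0  (binding)
  C4: 29 − 10 = 19  (slack)
  C5: 10 − 10 = 0  (binding)

Optimal: x = 0, y = 5
Binding: C3, C5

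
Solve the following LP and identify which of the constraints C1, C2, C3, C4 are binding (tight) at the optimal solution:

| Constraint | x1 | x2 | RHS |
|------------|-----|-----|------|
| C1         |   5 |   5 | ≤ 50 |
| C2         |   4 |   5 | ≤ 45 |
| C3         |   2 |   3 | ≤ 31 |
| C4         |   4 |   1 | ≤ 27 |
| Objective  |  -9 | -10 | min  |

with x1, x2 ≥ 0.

At x1 = 5, x2 = 5, compute slack b - a·x for each constraint:
  C1: 50 − 50 = 0  (binding)
  C2: 45 − 45 = 0  (binding)
  C3: 31 − 25 = 6  (slack)
  C4: 27 − 25 = 2  (slack)

Optimal: x1 = 5, x2 = 5
Binding: C1, C2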